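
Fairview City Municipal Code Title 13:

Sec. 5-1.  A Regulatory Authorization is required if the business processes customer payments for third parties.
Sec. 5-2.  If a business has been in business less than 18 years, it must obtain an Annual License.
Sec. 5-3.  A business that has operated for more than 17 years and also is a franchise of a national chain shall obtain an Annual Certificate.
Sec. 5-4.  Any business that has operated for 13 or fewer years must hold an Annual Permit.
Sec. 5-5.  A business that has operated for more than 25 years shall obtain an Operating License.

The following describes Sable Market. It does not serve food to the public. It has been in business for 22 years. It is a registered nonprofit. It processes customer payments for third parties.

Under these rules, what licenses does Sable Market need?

Sec. 5-1. processes customer payments for third parties → Regulatory Authorization required.
Sec. 5-2. years in business 22 ≥ 18 → Annual License not required.
Sec. 5-3. years in business 22 > 17; is a registered nonprofit (not: is a franchise of a national chain) → Annual Certificate not required.
Sec. 5-4. years in business 22 > 13 → Annual Permit not required.
Sec. 5-5. years in business 22 ≤ 25 → Operating License not required.

Regulatory Authorization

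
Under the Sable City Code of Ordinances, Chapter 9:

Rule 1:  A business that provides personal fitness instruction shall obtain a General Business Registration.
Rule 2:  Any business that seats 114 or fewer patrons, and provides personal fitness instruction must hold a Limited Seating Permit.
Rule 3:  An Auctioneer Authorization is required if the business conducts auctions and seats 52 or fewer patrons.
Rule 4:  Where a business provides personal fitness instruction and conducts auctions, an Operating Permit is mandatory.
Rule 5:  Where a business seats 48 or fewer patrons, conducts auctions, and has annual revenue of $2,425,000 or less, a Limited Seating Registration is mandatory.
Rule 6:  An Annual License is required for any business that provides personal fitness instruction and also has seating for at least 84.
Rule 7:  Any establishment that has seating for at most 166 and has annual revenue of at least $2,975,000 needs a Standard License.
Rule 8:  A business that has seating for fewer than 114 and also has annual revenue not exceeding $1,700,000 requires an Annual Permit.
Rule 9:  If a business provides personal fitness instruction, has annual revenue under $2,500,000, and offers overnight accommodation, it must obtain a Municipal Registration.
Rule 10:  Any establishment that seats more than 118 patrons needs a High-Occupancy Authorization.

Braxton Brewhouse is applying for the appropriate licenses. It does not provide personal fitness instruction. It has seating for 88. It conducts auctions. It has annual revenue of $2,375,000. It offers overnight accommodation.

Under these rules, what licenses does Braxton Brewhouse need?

Rule 1: does not provide personal fitness instruction → General Business Registration not required.
Rule 2: seating 88 ≤ 114; does not provide personal fitness instruction → Limited Seating Permit not required.
Rule 3: conducts auctions; seating 88 > 52 → Auctioneer Authorization not required.
Rule 4: does not provide personal fitness instruction; conducts auctions → Operating Permit not required.
Rule 5: seating 88 > 48; conducts auctions; revenue $2,375,000 ≤ $2,425,000 → Limited Seating Registration not required.
Rule 6: does not provide personal fitness instruction; seating 88 ≥ 84 → Annual License not required.
Rule 7: seating 88 ≤ 166; revenue $2,375,000 < $2,975,000 → Standard License not required.
Rule 8: seating 88 < 114; revenue $2,375,000 > $1,700,000 → Annual Permit not required.
Rule 9: does not provide personal fitness instruction; revenue $2,375,000 < $2,500,000; offers overnight accommodation → Municipal Registration not required.
Rule 10: seating 88 ≤ 118 → High-Occupancy Authorization not required.

None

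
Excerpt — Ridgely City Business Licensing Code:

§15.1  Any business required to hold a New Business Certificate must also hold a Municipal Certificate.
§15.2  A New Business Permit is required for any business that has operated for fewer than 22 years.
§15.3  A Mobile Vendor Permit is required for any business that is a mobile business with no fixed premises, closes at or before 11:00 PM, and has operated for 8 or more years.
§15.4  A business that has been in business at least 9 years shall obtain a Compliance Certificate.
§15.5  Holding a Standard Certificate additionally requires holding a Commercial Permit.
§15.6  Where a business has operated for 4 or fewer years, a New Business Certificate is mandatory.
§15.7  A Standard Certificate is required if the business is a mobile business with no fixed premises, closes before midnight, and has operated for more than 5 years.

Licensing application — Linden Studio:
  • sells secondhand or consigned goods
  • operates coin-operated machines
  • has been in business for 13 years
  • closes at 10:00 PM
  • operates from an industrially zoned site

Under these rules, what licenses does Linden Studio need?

Compliance Certificate, New Business Permit

§15.1 New Business Certificate is not required → no effect.
§15.2 years in business 13 < 22 → New Business Permit required.
§15.3 operates from an industrially zoned site (not: is a mobile business with no fixed premises); closes 10:00 PM, at/before 11:00 PM; years in business 13 ≥ 8 → Mobile Vendor Permit not required.
§15.4 years in business 13 ≥ 9 → Compliance Certificate required.
§15.5 Standard Certificate is not required → no effect.
§15.6 years in business 13 > 4 → New Business Certificate not required.
§15.7 operates from an industrially zoned site (not: is a mobile business with no fixed premises); closes 10:00 PM, at/before midnight; years in business 13 > 5 → Standard Certificate not required.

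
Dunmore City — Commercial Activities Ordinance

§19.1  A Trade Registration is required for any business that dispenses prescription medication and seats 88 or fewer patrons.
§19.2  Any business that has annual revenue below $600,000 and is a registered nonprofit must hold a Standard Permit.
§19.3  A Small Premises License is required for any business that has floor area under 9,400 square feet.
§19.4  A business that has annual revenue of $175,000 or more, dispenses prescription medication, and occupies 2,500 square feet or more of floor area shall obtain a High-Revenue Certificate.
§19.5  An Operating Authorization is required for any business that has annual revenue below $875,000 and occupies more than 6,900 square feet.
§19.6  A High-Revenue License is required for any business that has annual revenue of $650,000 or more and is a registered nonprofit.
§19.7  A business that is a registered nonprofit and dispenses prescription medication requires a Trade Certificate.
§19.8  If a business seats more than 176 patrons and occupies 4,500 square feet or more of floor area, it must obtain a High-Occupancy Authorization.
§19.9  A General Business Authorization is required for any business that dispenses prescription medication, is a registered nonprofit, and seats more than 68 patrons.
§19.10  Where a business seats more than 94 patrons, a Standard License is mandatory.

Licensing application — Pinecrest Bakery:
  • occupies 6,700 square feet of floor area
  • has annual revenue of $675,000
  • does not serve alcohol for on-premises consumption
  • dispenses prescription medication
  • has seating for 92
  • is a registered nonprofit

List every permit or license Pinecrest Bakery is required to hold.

§19.1 dispenses prescription medication; seating 92 > 88 → Trade Registration not required.
§19.2 revenue $675,000 ≥ $600,000; is a registered nonprofit → Standard Permit not required.
§19.3 floor area 6,700 square feet < 9,400 square feet → Small Premises License required.
§19.4 revenue $675,000 ≥ $175,000; dispenses prescription medication; floor area 6,700 square feet ≥ 2,500 square feet → High-Revenue Certificate required.
§19.5 revenue $675,000 < $875,000; floor area 6,700 square feet ≤ 6,900 square feet → Operating Authorization not required.
§19.6 revenue $675,000 ≥ $650,000; is a registered nonprofit → High-Revenue License required.
§19.7 is a registered nonprofit; dispenses prescription medication → Trade Certificate required.
§19.8 seating 92 ≤ 176; floor area 6,700 square feet ≥ 4,500 square feet → High-Occupancy Authorization not required.
§19.9 dispenses prescription medication; is a registered nonprofit; seating 92 > 68 → General Business Authorization required.
§19.10 seating 92 ≤ 94 → Standard License not required.

General Business Authorization, High-Revenue Certificate, High-Revenue License, Small Premises License, Trade Certificate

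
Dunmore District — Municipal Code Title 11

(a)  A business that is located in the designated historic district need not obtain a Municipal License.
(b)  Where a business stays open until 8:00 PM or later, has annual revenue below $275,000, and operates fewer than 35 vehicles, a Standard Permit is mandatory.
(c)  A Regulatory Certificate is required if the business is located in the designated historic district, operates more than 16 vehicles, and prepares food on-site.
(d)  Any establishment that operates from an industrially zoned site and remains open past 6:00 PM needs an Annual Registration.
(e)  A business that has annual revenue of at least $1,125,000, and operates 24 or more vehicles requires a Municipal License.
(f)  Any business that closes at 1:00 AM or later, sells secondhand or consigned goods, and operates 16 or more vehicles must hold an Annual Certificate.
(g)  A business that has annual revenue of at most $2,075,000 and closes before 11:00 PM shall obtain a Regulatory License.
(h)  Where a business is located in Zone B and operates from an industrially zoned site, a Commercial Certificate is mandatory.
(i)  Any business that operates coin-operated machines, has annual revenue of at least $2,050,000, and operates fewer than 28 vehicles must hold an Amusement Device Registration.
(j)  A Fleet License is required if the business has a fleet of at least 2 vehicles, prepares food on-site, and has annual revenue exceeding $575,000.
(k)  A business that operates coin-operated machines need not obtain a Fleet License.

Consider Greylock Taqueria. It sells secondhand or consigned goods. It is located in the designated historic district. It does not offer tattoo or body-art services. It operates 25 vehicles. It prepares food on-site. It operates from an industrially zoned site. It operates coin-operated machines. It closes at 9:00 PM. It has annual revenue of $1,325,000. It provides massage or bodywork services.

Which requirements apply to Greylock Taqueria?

(a) is located in the designated historic district → exempt from Municipal License.
(b) closes 9:00 PM, after 8:00 PM; revenue $1,325,000 ≥ $275,000; vehicles 25 < 35 → Standard Permit not required.
(c) is located in the designated historic district; vehicles 25 > 16; prepares food on-site → Regulatory Certificate required.
(d) operates from an industrially zoned site; closes 9:00 PM, after 6:00 PM → Annual Registration required.
(e) revenue $1,325,000 ≥ $1,125,000; vehicles 25 ≥ 24 → Municipal License required.
(f) closes 9:00 PM, at/before 1:00 AM; sells secondhand or consigned goods; vehicles 25 ≥ 16 → Annual Certificate not required.
(g) revenue $1,325,000 ≤ $2,075,000; closes 9:00 PM, at/before 11:00 PM → Regulatory License required.
(h) is located in the designated historic district (not: is located in Zone B); operates from an industrially zoned site → Commercial Certificate not required.
(i) operates coin-operated machines; revenue $1,325,000 < $2,050,000; vehicles 25 < 28 → Amusement Device Registration not required.
(j) vehicles 25 ≥ 2; prepares food on-site; revenue $1,325,000 > $575,000 → Fleet License required.
(k) operates coin-operated machines → exempt from Fleet License.

Annual Registration, Regulatory Certificate, Regulatory License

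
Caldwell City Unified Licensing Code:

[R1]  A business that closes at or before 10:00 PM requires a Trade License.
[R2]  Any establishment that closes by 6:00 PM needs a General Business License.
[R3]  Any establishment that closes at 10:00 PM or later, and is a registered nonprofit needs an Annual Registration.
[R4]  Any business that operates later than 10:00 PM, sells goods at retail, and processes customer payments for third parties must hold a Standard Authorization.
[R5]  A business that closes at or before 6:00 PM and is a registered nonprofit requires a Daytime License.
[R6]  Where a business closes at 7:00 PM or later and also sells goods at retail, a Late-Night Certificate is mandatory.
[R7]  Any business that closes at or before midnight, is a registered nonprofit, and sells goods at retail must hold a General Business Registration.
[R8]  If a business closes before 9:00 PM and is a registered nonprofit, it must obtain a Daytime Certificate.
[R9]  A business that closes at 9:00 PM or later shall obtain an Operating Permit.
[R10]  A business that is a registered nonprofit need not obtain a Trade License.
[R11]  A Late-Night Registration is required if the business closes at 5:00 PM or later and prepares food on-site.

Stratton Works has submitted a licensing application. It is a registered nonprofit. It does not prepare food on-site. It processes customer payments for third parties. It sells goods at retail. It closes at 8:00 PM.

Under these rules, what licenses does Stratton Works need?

Daytime Certificate, General Business Registration, Late-Night Certificate

[R1] closes 8:00 PM, at/before 10:00 PM → Trade License required.
[R2] closes 8:00 PM, after 6:00 PM → General Business License not required.
[R3] closes 8:00 PM, at/before 10:00 PM; is a registered nonprofit → Annual Registration not required.
[R4] closes 8:00 PM, at/before 10:00 PM; sells goods at retail; processes customer payments for third parties → Standard Authorization not required.
[R5] closes 8:00 PM, after 6:00 PM; is a registered nonprofit → Daytime License not required.
[R6] closes 8:00 PM, after 7:00 PM; sells goods at retail → Late-Night Certificate required.
[R7] closes 8:00 PM, at/before midnight; is a registered nonprofit; sells goods at retail → General Business Registration required.
[R8] closes 8:00 PM, at/before 9:00 PM; is a registered nonprofit → Daytime Certificate required.
[R9] closes 8:00 PM, at/before 9:00 PM → Operating Permit not required.
[R10] is a registered nonprofit → exempt from Trade License.
[R11] closes 8:00 PM, after 5:00 PM; does not prepare food on-site → Late-Night Registration not required.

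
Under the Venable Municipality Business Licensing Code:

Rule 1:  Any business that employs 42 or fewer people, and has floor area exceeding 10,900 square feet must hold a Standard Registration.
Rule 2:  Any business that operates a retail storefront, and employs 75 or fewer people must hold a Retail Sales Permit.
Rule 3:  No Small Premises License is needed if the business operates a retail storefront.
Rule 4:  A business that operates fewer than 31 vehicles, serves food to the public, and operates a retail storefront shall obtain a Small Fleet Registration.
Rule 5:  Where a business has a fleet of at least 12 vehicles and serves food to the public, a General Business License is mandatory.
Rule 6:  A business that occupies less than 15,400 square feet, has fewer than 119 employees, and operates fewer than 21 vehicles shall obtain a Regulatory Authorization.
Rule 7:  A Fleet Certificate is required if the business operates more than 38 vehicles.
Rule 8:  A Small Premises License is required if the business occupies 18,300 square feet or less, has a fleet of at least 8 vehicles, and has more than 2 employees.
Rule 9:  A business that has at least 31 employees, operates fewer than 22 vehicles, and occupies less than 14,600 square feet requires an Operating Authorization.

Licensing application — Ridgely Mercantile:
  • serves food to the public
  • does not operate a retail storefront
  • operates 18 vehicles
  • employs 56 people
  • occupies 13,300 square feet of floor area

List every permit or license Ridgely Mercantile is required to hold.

Rule 1: employees 56 > 42; floor area 13,300 square feet > 10,900 square feet → Standard Registration not required.
Rule 2: does not operate a retail storefront; employees 56 ≤ 75 → Retail Sales Permit not required.
Rule 3: does not operate a retail storefront → Small Premises License exemption does not apply.
Rule 4: vehicles 18 < 31; serves food to the public; does not operate a retail storefront → Small Fleet Registration not required.
Rule 5: vehicles 18 ≥ 12; serves food to the public → General Business License required.
Rule 6: floor area 13,300 square feet < 15,400 square feet; employees 56 < 119; vehicles 18 < 21 → Regulatory Authorization required.
Rule 7: vehicles 18 ≤ 38 → Fleet Certificate not required.
Rule 8: floor area 13,300 square feet ≤ 18,300 square feet; vehicles 18 ≥ 8; employees 56 > 2 → Small Premises License required.
Rule 9: employees 56 ≥ 31; vehicles 18 < 22; floor area 13,300 square feet < 14,600 square feet → Operating Authorization required.

General Business License, Operating Authorization, Regulatory Authorization, Small Premises License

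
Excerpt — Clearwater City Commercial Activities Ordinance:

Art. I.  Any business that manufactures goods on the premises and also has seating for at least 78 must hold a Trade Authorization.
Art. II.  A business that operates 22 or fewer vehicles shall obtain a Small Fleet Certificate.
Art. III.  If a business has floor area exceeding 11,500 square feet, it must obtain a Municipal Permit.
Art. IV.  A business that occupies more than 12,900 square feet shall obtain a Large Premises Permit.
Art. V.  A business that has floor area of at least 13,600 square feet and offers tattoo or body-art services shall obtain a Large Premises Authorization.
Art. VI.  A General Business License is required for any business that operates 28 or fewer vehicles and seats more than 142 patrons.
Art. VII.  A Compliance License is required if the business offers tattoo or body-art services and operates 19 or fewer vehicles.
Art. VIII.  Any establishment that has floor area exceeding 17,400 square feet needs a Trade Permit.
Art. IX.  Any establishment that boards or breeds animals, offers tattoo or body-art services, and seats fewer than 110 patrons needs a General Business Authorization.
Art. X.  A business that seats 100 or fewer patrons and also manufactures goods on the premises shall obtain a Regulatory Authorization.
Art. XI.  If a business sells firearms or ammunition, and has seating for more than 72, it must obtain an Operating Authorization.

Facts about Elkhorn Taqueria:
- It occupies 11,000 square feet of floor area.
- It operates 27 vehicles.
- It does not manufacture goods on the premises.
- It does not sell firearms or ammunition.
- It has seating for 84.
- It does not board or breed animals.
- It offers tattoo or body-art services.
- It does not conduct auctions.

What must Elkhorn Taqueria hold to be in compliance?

Art. I. does not manufacture goods on the premises; seating 84 ≥ 78 → Trade Authorization not required.
Art. II. vehicles 27 > 22 → Small Fleet Certificate not required.
Art. III. floor area 11,000 square feet ≤ 11,500 square feet → Municipal Permit not required.
Art. IV. floor area 11,000 square feet ≤ 12,900 square feet → Large Premises Permit not required.
Art. V. floor area 11,000 square feet < 13,600 square feet; offers tattoo or body-art services → Large Premises Authorization not required.
Art. VI. vehicles 27 ≤ 28; seating 84 ≤ 142 → General Business License not required.
Art. VII. offers tattoo or body-art services; vehicles 27 > 19 → Compliance License not required.
Art. VIII. floor area 11,000 square feet ≤ 17,400 square feet → Trade Permit not required.
Art. IX. does not board or breed animals; offers tattoo or body-art services; seating 84 < 110 → General Business Authorization not required.
Art. X. seating 84 ≤ 100; does not manufacture goods on the premises → Regulatory Authorization not required.
Art. XI. does not sell firearms or ammunition; seating 84 > 72 → Operating Authorization not required.

None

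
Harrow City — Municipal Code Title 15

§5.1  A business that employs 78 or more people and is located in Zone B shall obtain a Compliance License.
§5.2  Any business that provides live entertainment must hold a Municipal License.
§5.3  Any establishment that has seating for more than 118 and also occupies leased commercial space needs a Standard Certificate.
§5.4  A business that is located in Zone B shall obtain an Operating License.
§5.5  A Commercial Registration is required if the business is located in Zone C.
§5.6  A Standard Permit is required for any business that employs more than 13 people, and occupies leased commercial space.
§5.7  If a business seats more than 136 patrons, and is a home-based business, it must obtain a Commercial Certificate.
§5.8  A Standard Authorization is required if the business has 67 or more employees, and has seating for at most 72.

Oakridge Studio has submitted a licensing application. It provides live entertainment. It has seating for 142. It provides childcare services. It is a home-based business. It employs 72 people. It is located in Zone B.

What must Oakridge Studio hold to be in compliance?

Commercial Certificate, Municipal License, Operating License

§5.1 employees 72 < 78; is located in Zone B → Compliance License not required.
§5.2 provides live entertainment → Municipal License required.
§5.3 seating 142 > 118; is a home-based business (not: occupies leased commercial space) → Standard Certificate not required.
§5.4 is located in Zone B → Operating License required.
§5.5 is located in Zone B (not: is located in Zone C) → Commercial Registration not required.
§5.6 employees 72 > 13; is a home-based business (not: occupies leased commercial space) → Standard Permit not required.
§5.7 seating 142 > 136; is a home-based business → Commercial Certificate required.
§5.8 employees 72 ≥ 67; seating 142 > 72 → Standard Authorization not required.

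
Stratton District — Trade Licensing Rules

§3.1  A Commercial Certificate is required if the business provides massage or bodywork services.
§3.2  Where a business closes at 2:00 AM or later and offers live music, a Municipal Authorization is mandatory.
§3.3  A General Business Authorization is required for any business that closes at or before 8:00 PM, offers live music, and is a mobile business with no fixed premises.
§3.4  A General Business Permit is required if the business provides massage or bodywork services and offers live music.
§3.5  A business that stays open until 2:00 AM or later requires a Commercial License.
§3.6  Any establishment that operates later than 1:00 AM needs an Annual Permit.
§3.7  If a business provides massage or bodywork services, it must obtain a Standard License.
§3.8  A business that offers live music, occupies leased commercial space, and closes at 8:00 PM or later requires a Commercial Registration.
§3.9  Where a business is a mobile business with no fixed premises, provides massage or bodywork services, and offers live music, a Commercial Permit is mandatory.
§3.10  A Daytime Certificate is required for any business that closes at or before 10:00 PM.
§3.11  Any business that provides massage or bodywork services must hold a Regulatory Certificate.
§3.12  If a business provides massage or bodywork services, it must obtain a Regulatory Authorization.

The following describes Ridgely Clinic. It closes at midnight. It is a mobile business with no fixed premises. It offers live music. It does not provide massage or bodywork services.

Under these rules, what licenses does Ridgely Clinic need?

§3.1 does not provide massage or bodywork services → Commercial Certificate not required.
§3.2 closes midnight, at/before 2:00 AM; offers live music → Municipal Authorization not required.
§3.3 closes midnight, after 8:00 PM; offers live music; is a mobile business with no fixed premises → General Business Authorization not required.
§3.4 does not provide massage or bodywork services; offers live music → General Business Permit not required.
§3.5 closes midnight, at/before 2:00 AM → Commercial License not required.
§3.6 closes midnight, at/before 1:00 AM → Annual Permit not required.
§3.7 does not provide massage or bodywork services → Standard License not required.
§3.8 offers live music; is a mobile business with no fixed premises (not: occupies leased commercial space); closes midnight, after 8:00 PM → Commercial Registration not required.
§3.9 is a mobile business with no fixed premises; does not provide massage or bodywork services; offers live music → Commercial Permit not required.
§3.10 closes midnight, after 10:00 PM → Daytime Certificate not required.
§3.11 does not provide massage or bodywork services → Regulatory Certificate not required.
§3.12 does not provide massage or bodywork services → Regulatory Authorization not required.

None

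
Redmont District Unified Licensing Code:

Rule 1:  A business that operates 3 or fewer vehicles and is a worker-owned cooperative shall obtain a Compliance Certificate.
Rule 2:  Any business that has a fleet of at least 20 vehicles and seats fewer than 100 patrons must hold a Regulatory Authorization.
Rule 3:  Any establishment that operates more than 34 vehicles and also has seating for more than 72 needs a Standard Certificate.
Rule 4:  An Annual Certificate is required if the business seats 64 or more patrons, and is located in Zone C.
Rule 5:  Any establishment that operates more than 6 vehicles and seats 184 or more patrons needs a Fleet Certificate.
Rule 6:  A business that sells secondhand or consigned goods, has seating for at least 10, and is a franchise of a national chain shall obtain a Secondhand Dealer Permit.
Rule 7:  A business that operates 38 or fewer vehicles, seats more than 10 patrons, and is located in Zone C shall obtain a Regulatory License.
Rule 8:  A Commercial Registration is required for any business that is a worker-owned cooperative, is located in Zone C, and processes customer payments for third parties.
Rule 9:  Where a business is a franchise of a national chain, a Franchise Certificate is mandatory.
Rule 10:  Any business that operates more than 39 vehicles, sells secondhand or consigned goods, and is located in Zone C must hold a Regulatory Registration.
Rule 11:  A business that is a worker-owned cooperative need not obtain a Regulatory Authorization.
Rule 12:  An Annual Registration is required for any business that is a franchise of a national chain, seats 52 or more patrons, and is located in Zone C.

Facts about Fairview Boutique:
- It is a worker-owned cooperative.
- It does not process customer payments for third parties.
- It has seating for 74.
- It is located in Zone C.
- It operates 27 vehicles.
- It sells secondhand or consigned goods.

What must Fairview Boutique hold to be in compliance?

Annual Certificate, Regulatory License

Rule 1: vehicles 27 > 3; is a worker-owned cooperative → Compliance Certificate not required.
Rule 2: vehicles 27 ≥ 20; seating 74 < 100 → Regulatory Authorization required.
Rule 3: vehicles 27 ≤ 34; seating 74 > 72 → Standard Certificate not required.
Rule 4: seating 74 ≥ 64; is located in Zone C → Annual Certificate required.
Rule 5: vehicles 27 > 6; seating 74 < 184 → Fleet Certificate not required.
Rule 6: sells secondhand or consigned goods; seating 74 ≥ 10; is a worker-owned cooperative (not: is a franchise of a national chain) → Secondhand Dealer Permit not required.
Rule 7: vehicles 27 ≤ 38; seating 74 > 10; is located in Zone C → Regulatory License required.
Rule 8: is a worker-owned cooperative; is located in Zone C; does not process customer payments for third parties → Commercial Registration not required.
Rule 9: is a worker-owned cooperative (not: is a franchise of a national chain) → Franchise Certificate not required.
Rule 10: vehicles 27 ≤ 39; sells secondhand or consigned goods; is located in Zone C → Regulatory Registration not required.
Rule 11: is a worker-owned cooperative → exempt from Regulatory Authorization.
Rule 12: is a worker-owned cooperative (not: is a franchise of a national chain); seating 74 ≥ 52; is located in Zone C → Annual Registration not required.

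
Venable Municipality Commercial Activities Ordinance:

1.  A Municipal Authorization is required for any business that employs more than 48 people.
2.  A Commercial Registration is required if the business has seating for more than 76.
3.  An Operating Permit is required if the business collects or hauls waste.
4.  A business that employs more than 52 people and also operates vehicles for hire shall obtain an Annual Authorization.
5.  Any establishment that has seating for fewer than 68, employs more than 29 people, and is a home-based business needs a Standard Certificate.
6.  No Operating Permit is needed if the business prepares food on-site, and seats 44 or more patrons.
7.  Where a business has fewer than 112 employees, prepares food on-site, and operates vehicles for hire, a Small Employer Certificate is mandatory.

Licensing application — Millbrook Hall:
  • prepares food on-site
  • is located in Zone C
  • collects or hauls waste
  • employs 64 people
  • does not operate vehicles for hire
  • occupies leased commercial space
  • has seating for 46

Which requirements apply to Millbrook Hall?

Municipal Authorization

1. employees 64 > 48 → Municipal Authorization required.
2. seating 46 ≤ 76 → Commercial Registration not required.
3. collects or hauls waste → Operating Permit required.
4. employees 64 > 52; does not operate vehicles for hire → Annual Authorization not required.
5. seating 46 < 68; employees 64 > 29; occupies leased commercial space (not: is a home-based business) → Standard Certificate not required.
6. prepares food on-site; seating 46 ≥ 44 → exempt from Operating Permit.
7. employees 64 < 112; prepares food on-site; does not operate vehicles for hire → Small Employer Certificate not required.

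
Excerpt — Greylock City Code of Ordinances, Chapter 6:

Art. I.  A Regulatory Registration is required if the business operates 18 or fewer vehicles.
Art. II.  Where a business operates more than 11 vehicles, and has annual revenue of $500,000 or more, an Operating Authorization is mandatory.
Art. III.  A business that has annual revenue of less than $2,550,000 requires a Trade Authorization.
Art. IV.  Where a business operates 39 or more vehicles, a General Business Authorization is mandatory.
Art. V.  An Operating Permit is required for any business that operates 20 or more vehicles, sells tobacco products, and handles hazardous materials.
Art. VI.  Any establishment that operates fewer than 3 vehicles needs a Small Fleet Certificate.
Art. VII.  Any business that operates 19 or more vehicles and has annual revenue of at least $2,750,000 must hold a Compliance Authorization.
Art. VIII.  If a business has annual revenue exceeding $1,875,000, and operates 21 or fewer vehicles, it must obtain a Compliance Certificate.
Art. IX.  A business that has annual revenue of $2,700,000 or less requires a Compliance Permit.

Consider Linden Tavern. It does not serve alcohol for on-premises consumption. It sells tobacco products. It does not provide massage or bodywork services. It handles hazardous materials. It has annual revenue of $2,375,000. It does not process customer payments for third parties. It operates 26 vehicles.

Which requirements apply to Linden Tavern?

Art. I. vehicles 26 > 18 → Regulatory Registration not required.
Art. II. vehicles 26 > 11; revenue $2,375,000 ≥ $500,000 → Operating Authorization required.
Art. III. revenue $2,375,000 < $2,550,000 → Trade Authorization required.
Art. IV. vehicles 26 < 39 → General Business Authorization not required.
Art. V. vehicles 26 ≥ 20; sells tobacco products; handles hazardous materials → Operating Permit required.
Art. VI. vehicles 26 ≥ 3 → Small Fleet Certificate not required.
Art. VII. vehicles 26 ≥ 19; revenue $2,375,000 < $2,750,000 → Compliance Authorization not required.
Art. VIII. revenue $2,375,000 > $1,875,000; vehicles 26 > 21 → Compliance Certificate not required.
Art. IX. revenue $2,375,000 ≤ $2,700,000 → Compliance Permit required.

Compliance Permit, Operating Authorization, Operating Permit, Trade Authorization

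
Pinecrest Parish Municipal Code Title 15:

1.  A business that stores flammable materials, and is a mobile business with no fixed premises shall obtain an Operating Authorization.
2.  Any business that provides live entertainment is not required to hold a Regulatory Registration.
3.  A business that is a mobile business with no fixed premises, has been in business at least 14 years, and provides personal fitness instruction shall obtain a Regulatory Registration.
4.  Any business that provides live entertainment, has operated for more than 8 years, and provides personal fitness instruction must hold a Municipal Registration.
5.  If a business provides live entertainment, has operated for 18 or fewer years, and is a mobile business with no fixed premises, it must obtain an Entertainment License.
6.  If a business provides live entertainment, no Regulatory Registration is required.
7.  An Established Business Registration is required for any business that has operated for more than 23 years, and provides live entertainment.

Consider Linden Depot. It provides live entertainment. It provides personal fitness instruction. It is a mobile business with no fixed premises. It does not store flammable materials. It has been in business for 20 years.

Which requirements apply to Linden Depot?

1. does not store flammable materials; is a mobile business with no fixed premises → Operating Authorization not required.
2. provides live entertainment → exempt from Regulatory Registration.
3. is a mobile business with no fixed premises; years in business 20 ≥ 14; provides personal fitness instruction → Regulatory Registration required.
4. provides live entertainment; years in business 20 > 8; provides personal fitness instruction → Municipal Registration required.
5. provides live entertainment; years in business 20 > 18; is a mobile business with no fixed premises → Entertainment License not required.
6. provides live entertainment → exempt from Regulatory Registration.
7. years in business 20 ≤ 23; provides live entertainment → Established Business Registration not required.

Municipal Registration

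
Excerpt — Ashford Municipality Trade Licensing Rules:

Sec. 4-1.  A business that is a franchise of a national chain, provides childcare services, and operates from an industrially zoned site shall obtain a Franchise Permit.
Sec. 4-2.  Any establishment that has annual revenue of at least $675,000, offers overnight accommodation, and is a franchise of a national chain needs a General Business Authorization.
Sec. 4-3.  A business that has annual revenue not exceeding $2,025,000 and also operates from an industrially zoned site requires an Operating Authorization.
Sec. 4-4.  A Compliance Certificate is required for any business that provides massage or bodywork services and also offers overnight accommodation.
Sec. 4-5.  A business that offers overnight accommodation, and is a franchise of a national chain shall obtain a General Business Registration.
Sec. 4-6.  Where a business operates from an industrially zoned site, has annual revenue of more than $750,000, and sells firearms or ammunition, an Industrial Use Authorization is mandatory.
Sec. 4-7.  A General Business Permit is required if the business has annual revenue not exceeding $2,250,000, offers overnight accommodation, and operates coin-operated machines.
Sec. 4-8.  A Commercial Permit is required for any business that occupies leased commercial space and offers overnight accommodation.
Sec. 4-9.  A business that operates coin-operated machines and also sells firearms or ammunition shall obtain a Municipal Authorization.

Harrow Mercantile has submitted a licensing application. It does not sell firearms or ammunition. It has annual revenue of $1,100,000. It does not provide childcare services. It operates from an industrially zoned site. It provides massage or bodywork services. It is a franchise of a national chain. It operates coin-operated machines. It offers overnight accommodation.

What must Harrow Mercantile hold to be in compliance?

Sec. 4-1. is a franchise of a national chain; does not provide childcare services; operates from an industrially zoned site → Franchise Permit not required.
Sec. 4-2. revenue $1,100,000 ≥ $675,000; offers overnight accommodation; is a franchise of a national chain → General Business Authorization required.
Sec. 4-3. revenue $1,100,000 ≤ $2,025,000; operates from an industrially zoned site → Operating Authorization required.
Sec. 4-4. provides massage or bodywork services; offers overnight accommodation → Compliance Certificate required.
Sec. 4-5. offers overnight accommodation; is a franchise of a national chain → General Business Registration required.
Sec. 4-6. operates from an industrially zoned site; revenue $1,100,000 > $750,000; does not sell firearms or ammunition → Industrial Use Authorization not required.
Sec. 4-7. revenue $1,100,000 ≤ $2,250,000; offers overnight accommodation; operates coin-operated machines → General Business Permit required.
Sec. 4-8. operates from an industrially zoned site (not: occupies leased commercial space); offers overnight accommodation → Commercial Permit not required.
Sec. 4-9. operates coin-operated machines; does not sell firearms or ammunition → Municipal Authorization not required.

Compliance Certificate, General Business Authorization, General Business Permit, General Business Registration, Operating Authorization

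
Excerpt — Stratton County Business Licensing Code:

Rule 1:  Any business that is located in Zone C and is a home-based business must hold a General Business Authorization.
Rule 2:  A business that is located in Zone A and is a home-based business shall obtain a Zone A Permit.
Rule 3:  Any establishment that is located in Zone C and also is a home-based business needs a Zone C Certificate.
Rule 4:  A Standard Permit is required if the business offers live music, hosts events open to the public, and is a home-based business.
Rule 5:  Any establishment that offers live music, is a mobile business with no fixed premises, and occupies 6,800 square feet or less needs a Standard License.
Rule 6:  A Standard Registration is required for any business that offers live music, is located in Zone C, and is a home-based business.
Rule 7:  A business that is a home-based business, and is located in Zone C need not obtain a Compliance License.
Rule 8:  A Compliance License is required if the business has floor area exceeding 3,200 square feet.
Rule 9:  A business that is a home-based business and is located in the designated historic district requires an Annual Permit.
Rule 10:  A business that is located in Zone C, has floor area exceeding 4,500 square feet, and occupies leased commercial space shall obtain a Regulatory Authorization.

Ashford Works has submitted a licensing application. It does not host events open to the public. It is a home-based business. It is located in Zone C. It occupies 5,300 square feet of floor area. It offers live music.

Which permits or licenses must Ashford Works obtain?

Rule 1: is located in Zone C; is a home-based business → General Business Authorization required.
Rule 2: is located in Zone C (not: is located in Zone A); is a home-based business → Zone A Permit not required.
Rule 3: is located in Zone C; is a home-based business → Zone C Certificate required.
Rule 4: offers live music; does not host events open to the public; is a home-based business → Standard Permit not required.
Rule 5: offers live music; is a home-based business (not: is a mobile business with no fixed premises); floor area 5,300 square feet ≤ 6,800 square feet → Standard License not required.
Rule 6: offers live music; is located in Zone C; is a home-based business → Standard Registration required.
Rule 7: is a home-based business; is located in Zone C → exempt from Compliance License.
Rule 8: floor area 5,300 square feet > 3,200 square feet → Compliance License required.
Rule 9: is a home-based business; is located in Zone C (not: is located in the designated historic district) → Annual Permit not required.
Rule 10: is located in Zone C; floor area 5,300 square feet > 4,500 square feet; is a home-based business (not: occupies leased commercial space) → Regulatory Authorization not required.

General Business Authorization, Standard Registration, Zone C Certificate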